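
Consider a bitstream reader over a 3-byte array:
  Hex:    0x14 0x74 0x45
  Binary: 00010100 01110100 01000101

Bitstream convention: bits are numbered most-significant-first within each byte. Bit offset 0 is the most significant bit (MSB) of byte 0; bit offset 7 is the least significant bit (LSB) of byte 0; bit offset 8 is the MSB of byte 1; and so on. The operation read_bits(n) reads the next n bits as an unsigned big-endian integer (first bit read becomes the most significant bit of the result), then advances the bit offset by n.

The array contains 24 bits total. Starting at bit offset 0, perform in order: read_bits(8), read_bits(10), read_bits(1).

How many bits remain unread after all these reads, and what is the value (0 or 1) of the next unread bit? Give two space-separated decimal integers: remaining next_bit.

Read 1: bits[0:8] width=8 -> value=20 (bin 00010100); offset now 8 = byte 1 bit 0; 16 bits remain
Read 2: bits[8:18] width=10 -> value=465 (bin 0111010001); offset now 18 = byte 2 bit 2; 6 bits remain
Read 3: bits[18:19] width=1 -> value=0 (bin 0); offset now 19 = byte 2 bit 3; 5 bits remain

Answer: 5 0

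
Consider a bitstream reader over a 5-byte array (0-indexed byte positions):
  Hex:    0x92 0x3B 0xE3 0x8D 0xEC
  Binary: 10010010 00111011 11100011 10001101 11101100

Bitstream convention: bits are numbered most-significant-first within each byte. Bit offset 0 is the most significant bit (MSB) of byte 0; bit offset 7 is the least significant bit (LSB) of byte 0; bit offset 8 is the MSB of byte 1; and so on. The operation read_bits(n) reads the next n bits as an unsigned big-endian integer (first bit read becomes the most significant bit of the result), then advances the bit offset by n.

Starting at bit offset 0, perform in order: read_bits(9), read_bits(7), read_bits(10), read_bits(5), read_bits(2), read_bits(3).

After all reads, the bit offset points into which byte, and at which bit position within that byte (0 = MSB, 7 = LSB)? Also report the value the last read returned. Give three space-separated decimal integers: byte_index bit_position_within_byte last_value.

Answer: 4 4 6

Derivation:
Read 1: bits[0:9] width=9 -> value=292 (bin 100100100); offset now 9 = byte 1 bit 1; 31 bits remain
Read 2: bits[9:16] width=7 -> value=59 (bin 0111011); offset now 16 = byte 2 bit 0; 24 bits remain
Read 3: bits[16:26] width=10 -> value=910 (bin 1110001110); offset now 26 = byte 3 bit 2; 14 bits remain
Read 4: bits[26:31] width=5 -> value=6 (bin 00110); offset now 31 = byte 3 bit 7; 9 bits remain
Read 5: bits[31:33] width=2 -> value=3 (bin 11); offset now 33 = byte 4 bit 1; 7 bits remain
Read 6: bits[33:36] width=3 -> value=6 (bin 110); offset now 36 = byte 4 bit 4; 4 bits remain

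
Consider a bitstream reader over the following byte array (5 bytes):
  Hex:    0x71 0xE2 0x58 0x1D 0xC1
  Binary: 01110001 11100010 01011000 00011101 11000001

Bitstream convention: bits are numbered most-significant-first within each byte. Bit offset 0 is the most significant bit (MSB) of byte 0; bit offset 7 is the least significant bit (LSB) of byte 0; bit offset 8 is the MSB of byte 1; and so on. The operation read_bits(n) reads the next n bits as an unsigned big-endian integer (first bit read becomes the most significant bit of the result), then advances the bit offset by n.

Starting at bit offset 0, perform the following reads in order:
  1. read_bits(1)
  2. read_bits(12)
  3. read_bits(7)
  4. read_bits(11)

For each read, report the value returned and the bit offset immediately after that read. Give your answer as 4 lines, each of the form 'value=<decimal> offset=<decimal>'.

Read 1: bits[0:1] width=1 -> value=0 (bin 0); offset now 1 = byte 0 bit 1; 39 bits remain
Read 2: bits[1:13] width=12 -> value=3644 (bin 111000111100); offset now 13 = byte 1 bit 5; 27 bits remain
Read 3: bits[13:20] width=7 -> value=37 (bin 0100101); offset now 20 = byte 2 bit 4; 20 bits remain
Read 4: bits[20:31] width=11 -> value=1038 (bin 10000001110); offset now 31 = byte 3 bit 7; 9 bits remain

Answer: value=0 offset=1
value=3644 offset=13
value=37 offset=20
value=1038 offset=31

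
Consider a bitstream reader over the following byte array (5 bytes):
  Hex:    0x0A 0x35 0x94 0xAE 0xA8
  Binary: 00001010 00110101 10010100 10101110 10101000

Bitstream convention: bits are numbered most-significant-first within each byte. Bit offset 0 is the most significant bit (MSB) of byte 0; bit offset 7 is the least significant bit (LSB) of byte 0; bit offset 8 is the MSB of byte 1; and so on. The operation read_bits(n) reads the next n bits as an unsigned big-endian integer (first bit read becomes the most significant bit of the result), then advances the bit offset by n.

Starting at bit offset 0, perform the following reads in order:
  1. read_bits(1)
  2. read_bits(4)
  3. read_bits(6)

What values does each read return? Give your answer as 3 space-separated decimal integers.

Answer: 0 1 17

Derivation:
Read 1: bits[0:1] width=1 -> value=0 (bin 0); offset now 1 = byte 0 bit 1; 39 bits remain
Read 2: bits[1:5] width=4 -> value=1 (bin 0001); offset now 5 = byte 0 bit 5; 35 bits remain
Read 3: bits[5:11] width=6 -> value=17 (bin 010001); offset now 11 = byte 1 bit 3; 29 bits remain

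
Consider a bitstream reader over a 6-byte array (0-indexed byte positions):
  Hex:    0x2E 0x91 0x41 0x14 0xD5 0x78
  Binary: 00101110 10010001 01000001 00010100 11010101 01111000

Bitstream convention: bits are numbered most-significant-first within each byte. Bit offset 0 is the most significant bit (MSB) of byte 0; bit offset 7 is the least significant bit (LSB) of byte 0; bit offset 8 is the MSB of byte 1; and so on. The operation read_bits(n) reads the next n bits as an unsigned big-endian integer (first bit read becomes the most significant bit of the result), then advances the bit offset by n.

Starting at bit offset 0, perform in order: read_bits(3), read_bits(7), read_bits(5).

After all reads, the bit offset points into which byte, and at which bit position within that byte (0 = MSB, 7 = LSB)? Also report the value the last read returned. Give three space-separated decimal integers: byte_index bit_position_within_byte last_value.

Read 1: bits[0:3] width=3 -> value=1 (bin 001); offset now 3 = byte 0 bit 3; 45 bits remain
Read 2: bits[3:10] width=7 -> value=58 (bin 0111010); offset now 10 = byte 1 bit 2; 38 bits remain
Read 3: bits[10:15] width=5 -> value=8 (bin 01000); offset now 15 = byte 1 bit 7; 33 bits remain

Answer: 1 7 8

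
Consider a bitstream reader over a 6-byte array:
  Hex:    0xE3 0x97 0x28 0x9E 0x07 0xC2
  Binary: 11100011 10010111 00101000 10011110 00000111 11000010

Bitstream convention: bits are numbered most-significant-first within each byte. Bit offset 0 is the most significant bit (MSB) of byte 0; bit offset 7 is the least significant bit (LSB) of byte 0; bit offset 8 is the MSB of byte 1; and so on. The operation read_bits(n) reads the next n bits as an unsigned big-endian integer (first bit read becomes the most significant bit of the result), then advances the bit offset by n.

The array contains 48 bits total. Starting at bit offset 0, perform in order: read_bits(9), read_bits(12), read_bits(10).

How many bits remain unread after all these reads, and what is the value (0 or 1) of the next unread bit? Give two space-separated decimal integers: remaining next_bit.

Read 1: bits[0:9] width=9 -> value=455 (bin 111000111); offset now 9 = byte 1 bit 1; 39 bits remain
Read 2: bits[9:21] width=12 -> value=741 (bin 001011100101); offset now 21 = byte 2 bit 5; 27 bits remain
Read 3: bits[21:31] width=10 -> value=79 (bin 0001001111); offset now 31 = byte 3 bit 7; 17 bits remain

Answer: 17 0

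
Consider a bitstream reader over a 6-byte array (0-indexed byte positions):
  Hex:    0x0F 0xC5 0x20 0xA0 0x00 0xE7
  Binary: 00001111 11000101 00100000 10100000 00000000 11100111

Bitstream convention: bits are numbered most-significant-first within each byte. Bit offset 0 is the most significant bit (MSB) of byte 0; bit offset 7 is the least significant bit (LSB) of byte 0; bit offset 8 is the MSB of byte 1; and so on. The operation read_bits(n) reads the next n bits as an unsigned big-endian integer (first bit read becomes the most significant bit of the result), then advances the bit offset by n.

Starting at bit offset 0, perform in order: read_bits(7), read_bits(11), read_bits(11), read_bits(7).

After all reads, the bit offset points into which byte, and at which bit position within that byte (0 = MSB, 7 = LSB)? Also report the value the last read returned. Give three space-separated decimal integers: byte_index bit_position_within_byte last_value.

Answer: 4 4 0

Derivation:
Read 1: bits[0:7] width=7 -> value=7 (bin 0000111); offset now 7 = byte 0 bit 7; 41 bits remain
Read 2: bits[7:18] width=11 -> value=1812 (bin 11100010100); offset now 18 = byte 2 bit 2; 30 bits remain
Read 3: bits[18:29] width=11 -> value=1044 (bin 10000010100); offset now 29 = byte 3 bit 5; 19 bits remain
Read 4: bits[29:36] width=7 -> value=0 (bin 0000000); offset now 36 = byte 4 bit 4; 12 bits remain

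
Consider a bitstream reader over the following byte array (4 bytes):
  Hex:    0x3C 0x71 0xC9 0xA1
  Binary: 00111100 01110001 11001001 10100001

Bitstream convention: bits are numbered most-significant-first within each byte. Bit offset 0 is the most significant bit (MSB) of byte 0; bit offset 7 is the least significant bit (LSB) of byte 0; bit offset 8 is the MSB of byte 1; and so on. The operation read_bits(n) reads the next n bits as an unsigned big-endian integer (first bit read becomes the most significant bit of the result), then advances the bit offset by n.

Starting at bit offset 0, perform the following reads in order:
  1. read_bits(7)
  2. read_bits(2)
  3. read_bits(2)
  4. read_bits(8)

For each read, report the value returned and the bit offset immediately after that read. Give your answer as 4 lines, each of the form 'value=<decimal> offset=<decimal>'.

Read 1: bits[0:7] width=7 -> value=30 (bin 0011110); offset now 7 = byte 0 bit 7; 25 bits remain
Read 2: bits[7:9] width=2 -> value=0 (bin 00); offset now 9 = byte 1 bit 1; 23 bits remain
Read 3: bits[9:11] width=2 -> value=3 (bin 11); offset now 11 = byte 1 bit 3; 21 bits remain
Read 4: bits[11:19] width=8 -> value=142 (bin 10001110); offset now 19 = byte 2 bit 3; 13 bits remain

Answer: value=30 offset=7
value=0 offset=9
value=3 offset=11
value=142 offset=19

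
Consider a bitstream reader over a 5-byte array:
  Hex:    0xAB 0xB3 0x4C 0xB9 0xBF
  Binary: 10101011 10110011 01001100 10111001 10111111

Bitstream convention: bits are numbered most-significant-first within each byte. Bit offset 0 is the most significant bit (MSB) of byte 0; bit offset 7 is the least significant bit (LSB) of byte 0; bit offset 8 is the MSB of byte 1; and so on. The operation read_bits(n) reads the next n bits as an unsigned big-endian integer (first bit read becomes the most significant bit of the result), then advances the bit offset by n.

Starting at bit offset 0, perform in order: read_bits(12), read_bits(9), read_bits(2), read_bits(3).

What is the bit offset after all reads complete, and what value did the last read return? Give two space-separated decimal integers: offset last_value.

Read 1: bits[0:12] width=12 -> value=2747 (bin 101010111011); offset now 12 = byte 1 bit 4; 28 bits remain
Read 2: bits[12:21] width=9 -> value=105 (bin 001101001); offset now 21 = byte 2 bit 5; 19 bits remain
Read 3: bits[21:23] width=2 -> value=2 (bin 10); offset now 23 = byte 2 bit 7; 17 bits remain
Read 4: bits[23:26] width=3 -> value=2 (bin 010); offset now 26 = byte 3 bit 2; 14 bits remain

Answer: 26 2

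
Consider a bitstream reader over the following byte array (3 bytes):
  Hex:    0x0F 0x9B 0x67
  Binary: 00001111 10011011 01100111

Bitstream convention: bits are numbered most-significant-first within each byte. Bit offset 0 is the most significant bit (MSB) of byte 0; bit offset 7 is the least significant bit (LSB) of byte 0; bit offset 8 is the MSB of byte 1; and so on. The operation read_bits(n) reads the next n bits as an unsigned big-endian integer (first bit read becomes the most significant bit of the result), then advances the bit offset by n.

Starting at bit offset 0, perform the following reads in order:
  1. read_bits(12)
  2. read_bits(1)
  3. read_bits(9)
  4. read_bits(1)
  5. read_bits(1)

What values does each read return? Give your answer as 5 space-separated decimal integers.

Answer: 249 1 217 1 1

Derivation:
Read 1: bits[0:12] width=12 -> value=249 (bin 000011111001); offset now 12 = byte 1 bit 4; 12 bits remain
Read 2: bits[12:13] width=1 -> value=1 (bin 1); offset now 13 = byte 1 bit 5; 11 bits remain
Read 3: bits[13:22] width=9 -> value=217 (bin 011011001); offset now 22 = byte 2 bit 6; 2 bits remain
Read 4: bits[22:23] width=1 -> value=1 (bin 1); offset now 23 = byte 2 bit 7; 1 bits remain
Read 5: bits[23:24] width=1 -> value=1 (bin 1); offset now 24 = byte 3 bit 0; 0 bits remain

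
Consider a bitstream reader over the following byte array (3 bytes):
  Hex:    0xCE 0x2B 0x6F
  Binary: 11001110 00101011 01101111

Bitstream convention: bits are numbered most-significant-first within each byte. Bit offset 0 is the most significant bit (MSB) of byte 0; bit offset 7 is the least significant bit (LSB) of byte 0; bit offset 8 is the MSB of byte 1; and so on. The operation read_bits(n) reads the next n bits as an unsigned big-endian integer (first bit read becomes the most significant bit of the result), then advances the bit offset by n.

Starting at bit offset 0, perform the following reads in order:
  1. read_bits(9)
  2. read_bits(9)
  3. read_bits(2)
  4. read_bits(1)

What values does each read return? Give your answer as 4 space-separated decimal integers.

Read 1: bits[0:9] width=9 -> value=412 (bin 110011100); offset now 9 = byte 1 bit 1; 15 bits remain
Read 2: bits[9:18] width=9 -> value=173 (bin 010101101); offset now 18 = byte 2 bit 2; 6 bits remain
Read 3: bits[18:20] width=2 -> value=2 (bin 10); offset now 20 = byte 2 bit 4; 4 bits remain
Read 4: bits[20:21] width=1 -> value=1 (bin 1); offset now 21 = byte 2 bit 5; 3 bits remain

Answer: 412 173 2 1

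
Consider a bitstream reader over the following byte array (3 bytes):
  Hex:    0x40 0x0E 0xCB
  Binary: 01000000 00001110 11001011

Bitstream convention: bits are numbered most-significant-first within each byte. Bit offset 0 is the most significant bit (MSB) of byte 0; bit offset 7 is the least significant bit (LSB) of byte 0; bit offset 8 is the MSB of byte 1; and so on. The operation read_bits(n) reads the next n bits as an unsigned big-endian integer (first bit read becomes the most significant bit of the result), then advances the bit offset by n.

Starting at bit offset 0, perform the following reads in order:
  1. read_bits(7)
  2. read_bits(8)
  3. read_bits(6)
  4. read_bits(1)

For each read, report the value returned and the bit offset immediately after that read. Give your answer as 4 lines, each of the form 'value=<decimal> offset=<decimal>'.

Read 1: bits[0:7] width=7 -> value=32 (bin 0100000); offset now 7 = byte 0 bit 7; 17 bits remain
Read 2: bits[7:15] width=8 -> value=7 (bin 00000111); offset now 15 = byte 1 bit 7; 9 bits remain
Read 3: bits[15:21] width=6 -> value=25 (bin 011001); offset now 21 = byte 2 bit 5; 3 bits remain
Read 4: bits[21:22] width=1 -> value=0 (bin 0); offset now 22 = byte 2 bit 6; 2 bits remain

Answer: value=32 offset=7
value=7 offset=15
value=25 offset=21
value=0 offset=22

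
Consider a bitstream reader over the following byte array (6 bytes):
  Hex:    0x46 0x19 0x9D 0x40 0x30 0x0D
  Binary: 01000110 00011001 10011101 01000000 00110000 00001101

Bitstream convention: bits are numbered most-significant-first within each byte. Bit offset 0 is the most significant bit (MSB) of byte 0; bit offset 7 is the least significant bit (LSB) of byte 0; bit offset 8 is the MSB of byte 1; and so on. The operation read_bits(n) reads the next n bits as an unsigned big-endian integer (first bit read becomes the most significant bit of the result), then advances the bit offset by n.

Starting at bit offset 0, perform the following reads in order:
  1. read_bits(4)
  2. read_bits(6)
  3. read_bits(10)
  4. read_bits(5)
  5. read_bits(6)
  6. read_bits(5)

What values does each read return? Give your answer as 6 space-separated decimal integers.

Read 1: bits[0:4] width=4 -> value=4 (bin 0100); offset now 4 = byte 0 bit 4; 44 bits remain
Read 2: bits[4:10] width=6 -> value=24 (bin 011000); offset now 10 = byte 1 bit 2; 38 bits remain
Read 3: bits[10:20] width=10 -> value=409 (bin 0110011001); offset now 20 = byte 2 bit 4; 28 bits remain
Read 4: bits[20:25] width=5 -> value=26 (bin 11010); offset now 25 = byte 3 bit 1; 23 bits remain
Read 5: bits[25:31] width=6 -> value=32 (bin 100000); offset now 31 = byte 3 bit 7; 17 bits remain
Read 6: bits[31:36] width=5 -> value=3 (bin 00011); offset now 36 = byte 4 bit 4; 12 bits remain

Answer: 4 24 409 26 32 3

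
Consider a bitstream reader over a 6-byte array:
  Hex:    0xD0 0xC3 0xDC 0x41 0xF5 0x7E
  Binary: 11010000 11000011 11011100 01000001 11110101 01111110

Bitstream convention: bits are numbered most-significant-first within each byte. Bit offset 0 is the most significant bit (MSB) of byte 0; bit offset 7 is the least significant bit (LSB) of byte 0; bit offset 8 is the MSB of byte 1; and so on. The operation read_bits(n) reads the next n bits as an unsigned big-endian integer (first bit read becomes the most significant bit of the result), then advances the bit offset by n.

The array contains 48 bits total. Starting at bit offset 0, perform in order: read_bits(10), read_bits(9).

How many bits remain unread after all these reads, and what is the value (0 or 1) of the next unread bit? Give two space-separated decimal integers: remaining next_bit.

Answer: 29 1

Derivation:
Read 1: bits[0:10] width=10 -> value=835 (bin 1101000011); offset now 10 = byte 1 bit 2; 38 bits remain
Read 2: bits[10:19] width=9 -> value=30 (bin 000011110); offset now 19 = byte 2 bit 3; 29 bits remain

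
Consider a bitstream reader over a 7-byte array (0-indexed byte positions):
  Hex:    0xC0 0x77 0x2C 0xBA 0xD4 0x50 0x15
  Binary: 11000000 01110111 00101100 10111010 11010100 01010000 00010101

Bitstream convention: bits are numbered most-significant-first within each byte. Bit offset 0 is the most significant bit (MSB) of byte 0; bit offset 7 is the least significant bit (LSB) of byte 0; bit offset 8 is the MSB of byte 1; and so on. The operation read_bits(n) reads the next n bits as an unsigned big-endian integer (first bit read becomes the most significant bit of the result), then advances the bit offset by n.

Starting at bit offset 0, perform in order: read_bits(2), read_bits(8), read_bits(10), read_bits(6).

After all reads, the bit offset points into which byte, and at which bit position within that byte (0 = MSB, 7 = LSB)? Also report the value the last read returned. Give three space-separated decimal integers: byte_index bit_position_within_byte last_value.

Read 1: bits[0:2] width=2 -> value=3 (bin 11); offset now 2 = byte 0 bit 2; 54 bits remain
Read 2: bits[2:10] width=8 -> value=1 (bin 00000001); offset now 10 = byte 1 bit 2; 46 bits remain
Read 3: bits[10:20] width=10 -> value=882 (bin 1101110010); offset now 20 = byte 2 bit 4; 36 bits remain
Read 4: bits[20:26] width=6 -> value=50 (bin 110010); offset now 26 = byte 3 bit 2; 30 bits remain

Answer: 3 2 50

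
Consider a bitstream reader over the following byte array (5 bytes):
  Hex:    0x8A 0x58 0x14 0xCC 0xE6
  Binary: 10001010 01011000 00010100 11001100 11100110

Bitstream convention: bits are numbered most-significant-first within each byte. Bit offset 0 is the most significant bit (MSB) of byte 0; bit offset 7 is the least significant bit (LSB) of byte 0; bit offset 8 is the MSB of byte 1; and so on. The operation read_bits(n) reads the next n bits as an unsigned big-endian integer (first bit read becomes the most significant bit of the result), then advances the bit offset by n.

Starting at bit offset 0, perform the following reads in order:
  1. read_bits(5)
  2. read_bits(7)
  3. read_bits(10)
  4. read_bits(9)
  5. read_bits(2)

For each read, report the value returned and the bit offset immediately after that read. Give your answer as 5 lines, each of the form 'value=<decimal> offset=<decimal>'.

Answer: value=17 offset=5
value=37 offset=12
value=517 offset=22
value=102 offset=31
value=1 offset=33

Derivation:
Read 1: bits[0:5] width=5 -> value=17 (bin 10001); offset now 5 = byte 0 bit 5; 35 bits remain
Read 2: bits[5:12] width=7 -> value=37 (bin 0100101); offset now 12 = byte 1 bit 4; 28 bits remain
Read 3: bits[12:22] width=10 -> value=517 (bin 1000000101); offset now 22 = byte 2 bit 6; 18 bits remain
Read 4: bits[22:31] width=9 -> value=102 (bin 001100110); offset now 31 = byte 3 bit 7; 9 bits remain
Read 5: bits[31:33] width=2 -> value=1 (bin 01); offset now 33 = byte 4 bit 1; 7 bits remain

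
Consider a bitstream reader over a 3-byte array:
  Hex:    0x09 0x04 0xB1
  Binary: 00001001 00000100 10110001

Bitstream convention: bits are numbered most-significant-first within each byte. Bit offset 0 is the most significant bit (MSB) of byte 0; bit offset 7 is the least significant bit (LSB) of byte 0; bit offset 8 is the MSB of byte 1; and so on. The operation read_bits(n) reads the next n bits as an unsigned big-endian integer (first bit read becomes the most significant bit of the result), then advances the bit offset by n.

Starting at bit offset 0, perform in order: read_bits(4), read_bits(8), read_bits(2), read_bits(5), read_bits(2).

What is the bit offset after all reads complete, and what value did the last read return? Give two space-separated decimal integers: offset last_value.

Answer: 21 2

Derivation:
Read 1: bits[0:4] width=4 -> value=0 (bin 0000); offset now 4 = byte 0 bit 4; 20 bits remain
Read 2: bits[4:12] width=8 -> value=144 (bin 10010000); offset now 12 = byte 1 bit 4; 12 bits remain
Read 3: bits[12:14] width=2 -> value=1 (bin 01); offset now 14 = byte 1 bit 6; 10 bits remain
Read 4: bits[14:19] width=5 -> value=5 (bin 00101); offset now 19 = byte 2 bit 3; 5 bits remain
Read 5: bits[19:21] width=2 -> value=2 (bin 10); offset now 21 = byte 2 bit 5; 3 bits remain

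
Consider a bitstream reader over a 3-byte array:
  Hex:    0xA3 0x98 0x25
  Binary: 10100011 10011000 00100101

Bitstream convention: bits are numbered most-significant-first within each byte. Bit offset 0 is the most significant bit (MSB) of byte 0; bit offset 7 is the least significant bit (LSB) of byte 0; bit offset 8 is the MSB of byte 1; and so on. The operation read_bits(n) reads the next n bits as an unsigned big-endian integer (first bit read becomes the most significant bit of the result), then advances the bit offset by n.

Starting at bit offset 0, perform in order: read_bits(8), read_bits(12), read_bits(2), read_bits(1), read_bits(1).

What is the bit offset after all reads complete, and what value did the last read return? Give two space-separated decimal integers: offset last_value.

Answer: 24 1

Derivation:
Read 1: bits[0:8] width=8 -> value=163 (bin 10100011); offset now 8 = byte 1 bit 0; 16 bits remain
Read 2: bits[8:20] width=12 -> value=2434 (bin 100110000010); offset now 20 = byte 2 bit 4; 4 bits remain
Read 3: bits[20:22] width=2 -> value=1 (bin 01); offset now 22 = byte 2 bit 6; 2 bits remain
Read 4: bits[22:23] width=1 -> value=0 (bin 0); offset now 23 = byte 2 bit 7; 1 bits remain
Read 5: bits[23:24] width=1 -> value=1 (bin 1); offset now 24 = byte 3 bit 0; 0 bits remain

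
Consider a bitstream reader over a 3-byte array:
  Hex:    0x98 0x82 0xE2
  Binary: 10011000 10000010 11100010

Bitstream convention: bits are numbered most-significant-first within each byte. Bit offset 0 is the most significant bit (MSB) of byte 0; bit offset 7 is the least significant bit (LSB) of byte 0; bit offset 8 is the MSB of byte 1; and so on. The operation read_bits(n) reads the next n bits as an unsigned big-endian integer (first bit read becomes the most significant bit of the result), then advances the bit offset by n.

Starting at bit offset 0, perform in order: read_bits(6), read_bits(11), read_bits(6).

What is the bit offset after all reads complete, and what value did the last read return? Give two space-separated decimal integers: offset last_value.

Read 1: bits[0:6] width=6 -> value=38 (bin 100110); offset now 6 = byte 0 bit 6; 18 bits remain
Read 2: bits[6:17] width=11 -> value=261 (bin 00100000101); offset now 17 = byte 2 bit 1; 7 bits remain
Read 3: bits[17:23] width=6 -> value=49 (bin 110001); offset now 23 = byte 2 bit 7; 1 bits remain

Answer: 23 49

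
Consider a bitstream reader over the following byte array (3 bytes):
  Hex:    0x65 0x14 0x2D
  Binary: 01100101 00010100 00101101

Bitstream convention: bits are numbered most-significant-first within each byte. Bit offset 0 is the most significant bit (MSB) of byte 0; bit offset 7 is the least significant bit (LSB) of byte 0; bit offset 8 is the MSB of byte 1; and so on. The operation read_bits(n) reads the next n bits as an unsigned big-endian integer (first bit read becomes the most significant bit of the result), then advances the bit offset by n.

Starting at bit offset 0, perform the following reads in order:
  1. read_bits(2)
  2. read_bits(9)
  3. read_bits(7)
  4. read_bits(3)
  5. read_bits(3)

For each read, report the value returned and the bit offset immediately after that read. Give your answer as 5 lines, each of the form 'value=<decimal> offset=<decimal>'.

Answer: value=1 offset=2
value=296 offset=11
value=80 offset=18
value=5 offset=21
value=5 offset=24

Derivation:
Read 1: bits[0:2] width=2 -> value=1 (bin 01); offset now 2 = byte 0 bit 2; 22 bits remain
Read 2: bits[2:11] width=9 -> value=296 (bin 100101000); offset now 11 = byte 1 bit 3; 13 bits remain
Read 3: bits[11:18] width=7 -> value=80 (bin 1010000); offset now 18 = byte 2 bit 2; 6 bits remain
Read 4: bits[18:21] width=3 -> value=5 (bin 101); offset now 21 = byte 2 bit 5; 3 bits remain
Read 5: bits[21:24] width=3 -> value=5 (bin 101); offset now 24 = byte 3 bit 0; 0 bits remain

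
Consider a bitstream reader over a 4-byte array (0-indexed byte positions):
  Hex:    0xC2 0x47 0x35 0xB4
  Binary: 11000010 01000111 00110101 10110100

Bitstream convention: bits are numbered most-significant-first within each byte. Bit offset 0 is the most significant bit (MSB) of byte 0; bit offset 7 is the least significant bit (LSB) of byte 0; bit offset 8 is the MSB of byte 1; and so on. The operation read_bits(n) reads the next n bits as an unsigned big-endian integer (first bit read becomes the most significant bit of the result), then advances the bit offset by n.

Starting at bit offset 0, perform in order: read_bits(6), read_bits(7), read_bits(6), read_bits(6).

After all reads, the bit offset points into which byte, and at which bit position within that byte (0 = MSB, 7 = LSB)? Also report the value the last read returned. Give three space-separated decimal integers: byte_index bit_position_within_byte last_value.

Read 1: bits[0:6] width=6 -> value=48 (bin 110000); offset now 6 = byte 0 bit 6; 26 bits remain
Read 2: bits[6:13] width=7 -> value=72 (bin 1001000); offset now 13 = byte 1 bit 5; 19 bits remain
Read 3: bits[13:19] width=6 -> value=57 (bin 111001); offset now 19 = byte 2 bit 3; 13 bits remain
Read 4: bits[19:25] width=6 -> value=43 (bin 101011); offset now 25 = byte 3 bit 1; 7 bits remain

Answer: 3 1 43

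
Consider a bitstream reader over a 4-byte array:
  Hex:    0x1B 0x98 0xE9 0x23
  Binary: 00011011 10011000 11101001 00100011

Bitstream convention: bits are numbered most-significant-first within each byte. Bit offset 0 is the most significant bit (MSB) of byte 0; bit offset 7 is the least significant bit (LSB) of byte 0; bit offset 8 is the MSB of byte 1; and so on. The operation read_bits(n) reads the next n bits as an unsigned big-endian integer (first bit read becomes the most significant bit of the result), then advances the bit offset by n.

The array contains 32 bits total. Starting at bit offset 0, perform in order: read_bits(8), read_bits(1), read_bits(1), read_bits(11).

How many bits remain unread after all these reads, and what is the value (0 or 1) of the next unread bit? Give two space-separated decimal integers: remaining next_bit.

Read 1: bits[0:8] width=8 -> value=27 (bin 00011011); offset now 8 = byte 1 bit 0; 24 bits remain
Read 2: bits[8:9] width=1 -> value=1 (bin 1); offset now 9 = byte 1 bit 1; 23 bits remain
Read 3: bits[9:10] width=1 -> value=0 (bin 0); offset now 10 = byte 1 bit 2; 22 bits remain
Read 4: bits[10:21] width=11 -> value=797 (bin 01100011101); offset now 21 = byte 2 bit 5; 11 bits remain

Answer: 11 0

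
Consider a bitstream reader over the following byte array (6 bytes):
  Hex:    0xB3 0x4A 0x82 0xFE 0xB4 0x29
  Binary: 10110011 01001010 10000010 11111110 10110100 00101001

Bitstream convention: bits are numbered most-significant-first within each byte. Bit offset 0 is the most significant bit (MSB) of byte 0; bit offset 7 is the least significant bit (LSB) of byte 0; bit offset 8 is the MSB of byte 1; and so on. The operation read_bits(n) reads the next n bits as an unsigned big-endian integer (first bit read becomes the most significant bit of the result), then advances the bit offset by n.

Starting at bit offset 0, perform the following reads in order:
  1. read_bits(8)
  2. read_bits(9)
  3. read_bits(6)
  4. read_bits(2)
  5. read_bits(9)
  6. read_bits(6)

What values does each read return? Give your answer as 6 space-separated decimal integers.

Answer: 179 149 1 1 506 52

Derivation:
Read 1: bits[0:8] width=8 -> value=179 (bin 10110011); offset now 8 = byte 1 bit 0; 40 bits remain
Read 2: bits[8:17] width=9 -> value=149 (bin 010010101); offset now 17 = byte 2 bit 1; 31 bits remain
Read 3: bits[17:23] width=6 -> value=1 (bin 000001); offset now 23 = byte 2 bit 7; 25 bits remain
Read 4: bits[23:25] width=2 -> value=1 (bin 01); offset now 25 = byte 3 bit 1; 23 bits remain
Read 5: bits[25:34] width=9 -> value=506 (bin 111111010); offset now 34 = byte 4 bit 2; 14 bits remain
Read 6: bits[34:40] width=6 -> value=52 (bin 110100); offset now 40 = byte 5 bit 0; 8 bits remain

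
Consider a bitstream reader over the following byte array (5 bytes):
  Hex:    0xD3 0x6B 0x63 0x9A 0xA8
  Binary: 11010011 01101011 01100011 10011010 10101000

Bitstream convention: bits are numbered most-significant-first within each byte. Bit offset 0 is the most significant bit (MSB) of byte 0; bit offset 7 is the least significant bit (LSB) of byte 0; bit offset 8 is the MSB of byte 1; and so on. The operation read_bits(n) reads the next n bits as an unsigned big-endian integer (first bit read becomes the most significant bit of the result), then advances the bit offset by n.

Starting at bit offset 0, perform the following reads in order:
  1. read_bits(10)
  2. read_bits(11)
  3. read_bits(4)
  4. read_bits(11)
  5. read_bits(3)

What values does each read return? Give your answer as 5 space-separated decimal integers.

Answer: 845 1388 7 426 4

Derivation:
Read 1: bits[0:10] width=10 -> value=845 (bin 1101001101); offset now 10 = byte 1 bit 2; 30 bits remain
Read 2: bits[10:21] width=11 -> value=1388 (bin 10101101100); offset now 21 = byte 2 bit 5; 19 bits remain
Read 3: bits[21:25] width=4 -> value=7 (bin 0111); offset now 25 = byte 3 bit 1; 15 bits remain
Read 4: bits[25:36] width=11 -> value=426 (bin 00110101010); offset now 36 = byte 4 bit 4; 4 bits remain
Read 5: bits[36:39] width=3 -> value=4 (bin 100); offset now 39 = byte 4 bit 7; 1 bits remain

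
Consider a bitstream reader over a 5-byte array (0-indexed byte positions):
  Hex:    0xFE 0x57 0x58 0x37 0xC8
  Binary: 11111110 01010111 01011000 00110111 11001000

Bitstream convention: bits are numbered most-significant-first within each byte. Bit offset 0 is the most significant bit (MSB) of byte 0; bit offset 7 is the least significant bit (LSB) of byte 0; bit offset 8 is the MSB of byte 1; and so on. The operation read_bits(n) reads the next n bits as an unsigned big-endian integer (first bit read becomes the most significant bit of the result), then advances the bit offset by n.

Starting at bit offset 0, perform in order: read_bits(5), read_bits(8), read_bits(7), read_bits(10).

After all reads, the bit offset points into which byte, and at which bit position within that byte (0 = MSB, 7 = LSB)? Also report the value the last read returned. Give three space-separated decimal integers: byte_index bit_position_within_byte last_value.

Read 1: bits[0:5] width=5 -> value=31 (bin 11111); offset now 5 = byte 0 bit 5; 35 bits remain
Read 2: bits[5:13] width=8 -> value=202 (bin 11001010); offset now 13 = byte 1 bit 5; 27 bits remain
Read 3: bits[13:20] width=7 -> value=117 (bin 1110101); offset now 20 = byte 2 bit 4; 20 bits remain
Read 4: bits[20:30] width=10 -> value=525 (bin 1000001101); offset now 30 = byte 3 bit 6; 10 bits remain

Answer: 3 6 525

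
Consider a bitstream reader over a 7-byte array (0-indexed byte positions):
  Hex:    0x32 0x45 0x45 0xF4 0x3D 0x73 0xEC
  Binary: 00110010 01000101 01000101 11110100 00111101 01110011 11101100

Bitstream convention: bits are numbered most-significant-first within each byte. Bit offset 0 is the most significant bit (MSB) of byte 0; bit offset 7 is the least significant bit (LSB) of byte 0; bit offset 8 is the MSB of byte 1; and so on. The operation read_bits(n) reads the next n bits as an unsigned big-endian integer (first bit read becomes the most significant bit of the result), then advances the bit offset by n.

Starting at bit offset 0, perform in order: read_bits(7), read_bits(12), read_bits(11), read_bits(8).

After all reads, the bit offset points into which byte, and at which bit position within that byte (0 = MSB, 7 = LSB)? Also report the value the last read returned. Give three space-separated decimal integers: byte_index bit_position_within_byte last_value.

Answer: 4 6 15

Derivation:
Read 1: bits[0:7] width=7 -> value=25 (bin 0011001); offset now 7 = byte 0 bit 7; 49 bits remain
Read 2: bits[7:19] width=12 -> value=554 (bin 001000101010); offset now 19 = byte 2 bit 3; 37 bits remain
Read 3: bits[19:30] width=11 -> value=381 (bin 00101111101); offset now 30 = byte 3 bit 6; 26 bits remain
Read 4: bits[30:38] width=8 -> value=15 (bin 00001111); offset now 38 = byte 4 bit 6; 18 bits remain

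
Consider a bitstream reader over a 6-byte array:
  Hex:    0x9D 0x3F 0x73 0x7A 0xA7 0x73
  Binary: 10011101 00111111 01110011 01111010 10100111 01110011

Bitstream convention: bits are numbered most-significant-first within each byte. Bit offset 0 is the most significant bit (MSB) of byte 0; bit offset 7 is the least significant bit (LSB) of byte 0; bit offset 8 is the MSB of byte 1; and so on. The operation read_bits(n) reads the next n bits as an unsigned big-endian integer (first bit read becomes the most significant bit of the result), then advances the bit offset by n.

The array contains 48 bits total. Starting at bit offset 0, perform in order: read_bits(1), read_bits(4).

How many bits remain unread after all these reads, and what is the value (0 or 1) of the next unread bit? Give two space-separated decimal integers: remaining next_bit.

Read 1: bits[0:1] width=1 -> value=1 (bin 1); offset now 1 = byte 0 bit 1; 47 bits remain
Read 2: bits[1:5] width=4 -> value=3 (bin 0011); offset now 5 = byte 0 bit 5; 43 bits remain

Answer: 43 1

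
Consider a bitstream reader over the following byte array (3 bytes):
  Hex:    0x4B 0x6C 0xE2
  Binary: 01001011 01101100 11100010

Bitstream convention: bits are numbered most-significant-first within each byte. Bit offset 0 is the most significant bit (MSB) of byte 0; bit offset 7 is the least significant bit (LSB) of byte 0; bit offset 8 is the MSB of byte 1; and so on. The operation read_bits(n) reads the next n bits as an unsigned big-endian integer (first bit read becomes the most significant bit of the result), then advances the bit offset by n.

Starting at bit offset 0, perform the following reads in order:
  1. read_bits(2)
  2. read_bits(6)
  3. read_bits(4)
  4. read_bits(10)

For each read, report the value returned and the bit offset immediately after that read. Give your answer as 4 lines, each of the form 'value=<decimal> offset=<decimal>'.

Read 1: bits[0:2] width=2 -> value=1 (bin 01); offset now 2 = byte 0 bit 2; 22 bits remain
Read 2: bits[2:8] width=6 -> value=11 (bin 001011); offset now 8 = byte 1 bit 0; 16 bits remain
Read 3: bits[8:12] width=4 -> value=6 (bin 0110); offset now 12 = byte 1 bit 4; 12 bits remain
Read 4: bits[12:22] width=10 -> value=824 (bin 1100111000); offset now 22 = byte 2 bit 6; 2 bits remain

Answer: value=1 offset=2
value=11 offset=8
value=6 offset=12
value=824 offset=22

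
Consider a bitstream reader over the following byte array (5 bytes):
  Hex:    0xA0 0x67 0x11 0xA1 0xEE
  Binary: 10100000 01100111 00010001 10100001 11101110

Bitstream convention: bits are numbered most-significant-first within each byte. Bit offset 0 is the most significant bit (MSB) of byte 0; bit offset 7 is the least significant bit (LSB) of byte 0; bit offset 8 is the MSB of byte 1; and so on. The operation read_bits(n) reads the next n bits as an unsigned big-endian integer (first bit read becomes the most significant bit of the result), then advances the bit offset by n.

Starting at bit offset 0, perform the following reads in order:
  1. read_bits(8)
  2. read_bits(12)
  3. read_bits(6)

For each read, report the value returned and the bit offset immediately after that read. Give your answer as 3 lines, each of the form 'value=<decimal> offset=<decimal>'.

Answer: value=160 offset=8
value=1649 offset=20
value=6 offset=26

Derivation:
Read 1: bits[0:8] width=8 -> value=160 (bin 10100000); offset now 8 = byte 1 bit 0; 32 bits remain
Read 2: bits[8:20] width=12 -> value=1649 (bin 011001110001); offset now 20 = byte 2 bit 4; 20 bits remain
Read 3: bits[20:26] width=6 -> value=6 (bin 000110); offset now 26 = byte 3 bit 2; 14 bits remain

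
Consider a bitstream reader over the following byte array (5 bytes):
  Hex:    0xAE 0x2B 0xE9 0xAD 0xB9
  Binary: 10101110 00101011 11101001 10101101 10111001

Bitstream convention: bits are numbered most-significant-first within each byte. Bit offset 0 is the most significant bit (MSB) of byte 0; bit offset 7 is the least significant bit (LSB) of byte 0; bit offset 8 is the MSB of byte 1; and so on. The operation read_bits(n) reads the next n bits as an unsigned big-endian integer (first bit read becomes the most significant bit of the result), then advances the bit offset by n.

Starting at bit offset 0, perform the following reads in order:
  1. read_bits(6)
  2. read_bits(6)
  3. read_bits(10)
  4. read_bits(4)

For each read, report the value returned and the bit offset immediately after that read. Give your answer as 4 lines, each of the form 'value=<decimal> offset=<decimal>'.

Read 1: bits[0:6] width=6 -> value=43 (bin 101011); offset now 6 = byte 0 bit 6; 34 bits remain
Read 2: bits[6:12] width=6 -> value=34 (bin 100010); offset now 12 = byte 1 bit 4; 28 bits remain
Read 3: bits[12:22] width=10 -> value=762 (bin 1011111010); offset now 22 = byte 2 bit 6; 18 bits remain
Read 4: bits[22:26] width=4 -> value=6 (bin 0110); offset now 26 = byte 3 bit 2; 14 bits remain

Answer: value=43 offset=6
value=34 offset=12
value=762 offset=22
value=6 offset=26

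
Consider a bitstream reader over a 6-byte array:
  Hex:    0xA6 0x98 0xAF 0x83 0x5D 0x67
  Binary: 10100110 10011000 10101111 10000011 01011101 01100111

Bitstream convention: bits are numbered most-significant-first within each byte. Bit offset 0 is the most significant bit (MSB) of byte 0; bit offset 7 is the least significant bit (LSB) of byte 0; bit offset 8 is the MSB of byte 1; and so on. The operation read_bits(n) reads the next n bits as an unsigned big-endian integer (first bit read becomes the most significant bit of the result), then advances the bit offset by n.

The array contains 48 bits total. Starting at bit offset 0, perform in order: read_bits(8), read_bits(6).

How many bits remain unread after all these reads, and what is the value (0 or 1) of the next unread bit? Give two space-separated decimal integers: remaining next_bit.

Read 1: bits[0:8] width=8 -> value=166 (bin 10100110); offset now 8 = byte 1 bit 0; 40 bits remain
Read 2: bits[8:14] width=6 -> value=38 (bin 100110); offset now 14 = byte 1 bit 6; 34 bits remain

Answer: 34 0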